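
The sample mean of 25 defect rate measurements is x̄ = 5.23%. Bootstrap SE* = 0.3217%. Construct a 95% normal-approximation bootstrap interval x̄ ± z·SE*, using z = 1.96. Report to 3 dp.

(4.599, 5.861)

Margin = 1.96 × 0.3217 = 0.6305
Interval: 5.23 ± 0.6305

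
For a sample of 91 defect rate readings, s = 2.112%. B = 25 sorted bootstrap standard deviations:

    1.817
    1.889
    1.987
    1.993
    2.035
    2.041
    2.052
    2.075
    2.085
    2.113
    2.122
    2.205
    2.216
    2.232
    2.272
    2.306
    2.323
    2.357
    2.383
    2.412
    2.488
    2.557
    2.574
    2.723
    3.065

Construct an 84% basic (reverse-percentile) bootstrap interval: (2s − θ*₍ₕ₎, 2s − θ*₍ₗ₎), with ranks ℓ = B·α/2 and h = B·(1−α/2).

Percentile endpoints at ranks 2 and 23: θ*₍2₎ = 1.889, θ*₍23₎ = 2.574.
Basic interval reflects these around s:
  lower = 2 × 2.112 − 2.574 = 1.650
  upper = 2 × 2.112 − 1.889 = 2.335

(1.650, 2.335)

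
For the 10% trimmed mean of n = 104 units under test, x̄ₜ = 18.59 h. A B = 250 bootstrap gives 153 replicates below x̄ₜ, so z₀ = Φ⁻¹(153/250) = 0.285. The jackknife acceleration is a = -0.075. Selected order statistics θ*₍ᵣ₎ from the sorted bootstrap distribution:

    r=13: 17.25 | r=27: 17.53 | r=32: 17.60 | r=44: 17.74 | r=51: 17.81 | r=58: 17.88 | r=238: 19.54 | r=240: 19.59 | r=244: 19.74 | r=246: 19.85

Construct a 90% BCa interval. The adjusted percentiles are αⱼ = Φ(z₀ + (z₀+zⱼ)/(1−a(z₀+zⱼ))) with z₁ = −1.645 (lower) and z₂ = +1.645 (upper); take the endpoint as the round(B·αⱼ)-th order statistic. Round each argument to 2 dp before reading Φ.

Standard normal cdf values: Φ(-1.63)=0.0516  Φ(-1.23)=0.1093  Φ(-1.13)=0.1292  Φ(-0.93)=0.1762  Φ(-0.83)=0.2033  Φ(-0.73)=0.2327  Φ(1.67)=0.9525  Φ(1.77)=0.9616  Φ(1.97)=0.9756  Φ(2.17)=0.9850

Lower: z₀ + z₁ = 0.285 + (-1.645) = -1.360; 1 − a(z₀+z₁) = 1 − (-0.075)(-1.360) = 0.8980; argument = 0.285 + (-1.360)/0.8980 = -1.2295 → -1.23.
α₁ = Φ(-1.23) = 0.1093; rank = round(250 × 0.1093) = 27; θ*₍27₎ = 17.53.
Upper: z₀ + z₂ = 1.930; 1 − a(z₀+z₂) = 1.1447; argument = 1.9710 → 1.97; α₂ = 0.9756; rank = 244; θ*₍244₎ = 19.74.

(17.53, 19.74)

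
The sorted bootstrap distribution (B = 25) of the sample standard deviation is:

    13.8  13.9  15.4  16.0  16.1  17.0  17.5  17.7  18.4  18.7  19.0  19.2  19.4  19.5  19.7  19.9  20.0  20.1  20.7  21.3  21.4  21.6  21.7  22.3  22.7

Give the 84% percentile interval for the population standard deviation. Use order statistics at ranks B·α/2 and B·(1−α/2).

(13.9, 21.7)

α = 0.16; lower rank = 25 × 0.080 = 2; upper rank = 25 × 0.920 = 23.
The 2nd smallest replicate is 13.9; the 23rd is 21.7.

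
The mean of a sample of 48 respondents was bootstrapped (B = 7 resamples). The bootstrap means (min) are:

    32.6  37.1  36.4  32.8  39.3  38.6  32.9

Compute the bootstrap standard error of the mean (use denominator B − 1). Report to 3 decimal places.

Bootstrap SE is the standard deviation of the 7 replicate means.
Mean of replicates: (32.6 + 37.1 + 36.4 + 32.8 + 39.3 + 38.6 + 32.9) / 7 = 249.7000 / 7 = 35.6714
Sum of squared deviations: (−3.0714)² + (+1.4286)² + (+0.7286)² + (−2.8714)² + (+3.6286)² + (+2.9286)² + (−2.7714)² = 49.6743
Variance = 49.6743 / 6 = 8.2790
SE* = √8.2790

SE* = 2.877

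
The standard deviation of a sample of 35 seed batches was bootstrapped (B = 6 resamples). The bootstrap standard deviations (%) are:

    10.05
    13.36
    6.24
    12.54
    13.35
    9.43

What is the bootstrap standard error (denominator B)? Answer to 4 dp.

SE* = 2.5597

Bootstrap SE is the standard deviation of the 6 replicate standard deviations.
Mean of replicates: (10.05 + 13.36 + 6.24 + 12.54 + 13.35 + 9.43) / 6 = 64.97000 / 6 = 10.82833
Sum of squared deviations: (−0.77833)² + (+2.53167)² + (−4.58833)² + (+1.71167)² + (+2.52167)² + (−1.39833)² = 39.31188
Variance = 39.31188 / 6 = 6.55198
SE* = √6.55198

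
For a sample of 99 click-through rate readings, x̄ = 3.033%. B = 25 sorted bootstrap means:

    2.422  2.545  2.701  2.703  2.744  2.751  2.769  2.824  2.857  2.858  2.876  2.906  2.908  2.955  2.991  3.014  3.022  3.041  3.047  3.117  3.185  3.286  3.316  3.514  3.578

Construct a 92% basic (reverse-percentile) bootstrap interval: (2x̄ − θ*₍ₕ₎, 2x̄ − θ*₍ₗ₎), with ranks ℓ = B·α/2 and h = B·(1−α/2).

Percentile endpoints at ranks 1 and 24: θ*₍1₎ = 2.422, θ*₍24₎ = 3.514.
Basic interval reflects these around x̄:
  lower = 2 × 3.033 − 3.514 = 2.552
  upper = 2 × 3.033 − 2.422 = 3.644

(2.552, 3.644)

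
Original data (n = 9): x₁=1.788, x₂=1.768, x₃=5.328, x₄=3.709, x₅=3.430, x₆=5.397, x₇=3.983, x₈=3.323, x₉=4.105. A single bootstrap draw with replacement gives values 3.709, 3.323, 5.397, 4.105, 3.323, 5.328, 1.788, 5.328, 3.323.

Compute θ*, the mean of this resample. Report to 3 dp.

θ* = 3.958

Mean = (3.709 + 3.323 + 5.397 + 4.105 + 3.323 + 5.328 + 1.788 + 5.328 + 3.323) / 9 = 35.6240 / 9 = 3.958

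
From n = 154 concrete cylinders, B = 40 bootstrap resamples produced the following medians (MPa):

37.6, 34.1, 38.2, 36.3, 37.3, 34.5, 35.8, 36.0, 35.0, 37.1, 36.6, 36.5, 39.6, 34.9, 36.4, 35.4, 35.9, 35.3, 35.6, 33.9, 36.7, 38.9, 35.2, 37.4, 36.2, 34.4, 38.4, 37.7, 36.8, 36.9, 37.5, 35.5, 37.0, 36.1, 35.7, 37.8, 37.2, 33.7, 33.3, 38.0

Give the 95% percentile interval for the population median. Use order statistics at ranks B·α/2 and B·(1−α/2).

(33.3, 38.9)

Sorted replicates: 33.3, 33.7, 33.9, 34.1, 34.4, 34.5, 34.9, 35.0, 35.2, 35.3, 35.4, 35.5, 35.6, 35.7, 35.8, 35.9, 36.0, 36.1, 36.2, 36.3, 36.4, 36.5, 36.6, 36.7, 36.8, 36.9, 37.0, 37.1, 37.2, 37.3, 37.4, 37.5, 37.6, 37.7, 37.8, 38.0, 38.2, 38.4, 38.9, 39.6
α = 0.05; lower rank = 40 × 0.025 = 1; upper rank = 40 × 0.975 = 39.
The 1st smallest replicate is 33.3; the 39th is 38.9.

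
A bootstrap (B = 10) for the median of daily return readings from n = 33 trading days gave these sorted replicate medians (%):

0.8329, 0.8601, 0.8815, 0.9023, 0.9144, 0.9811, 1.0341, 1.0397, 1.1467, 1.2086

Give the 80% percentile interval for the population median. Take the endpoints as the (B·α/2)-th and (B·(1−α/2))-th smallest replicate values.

α = 0.20; lower rank = 10 × 0.100 = 1; upper rank = 10 × 0.900 = 9.
The 1st smallest replicate is 0.8329; the 9th is 1.1467.

(0.8329, 1.1467)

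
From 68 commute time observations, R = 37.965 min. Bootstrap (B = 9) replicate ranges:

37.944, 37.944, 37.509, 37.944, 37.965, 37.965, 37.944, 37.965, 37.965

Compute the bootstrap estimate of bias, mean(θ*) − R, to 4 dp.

mean(θ*) = (37.944 + 37.944 + 37.509 + 37.944 + 37.965 + 37.965 + 37.944 + 37.965 + 37.965) / 9 = 37.90500
bias = 37.90500 − 37.965

bias = −0.0600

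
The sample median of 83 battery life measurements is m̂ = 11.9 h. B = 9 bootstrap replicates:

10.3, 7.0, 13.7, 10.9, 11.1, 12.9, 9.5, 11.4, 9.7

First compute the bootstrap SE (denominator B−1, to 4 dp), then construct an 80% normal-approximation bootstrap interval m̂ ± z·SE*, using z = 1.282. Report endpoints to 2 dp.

Mean of replicates = 10.7222; sum of squared deviations = 30.8156; SE* = √(30.8156/8) = 1.9626
Margin = 1.282 × 1.9626 = 2.516
Interval: 11.9 ± 2.516

(9.38, 14.42)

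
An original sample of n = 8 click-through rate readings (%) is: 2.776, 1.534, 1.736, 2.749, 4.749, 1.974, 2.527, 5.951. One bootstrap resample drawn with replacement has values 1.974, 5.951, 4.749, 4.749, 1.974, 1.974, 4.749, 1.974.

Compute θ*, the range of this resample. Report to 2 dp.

θ* = 3.98

Range = 5.951 − 1.974 = 3.98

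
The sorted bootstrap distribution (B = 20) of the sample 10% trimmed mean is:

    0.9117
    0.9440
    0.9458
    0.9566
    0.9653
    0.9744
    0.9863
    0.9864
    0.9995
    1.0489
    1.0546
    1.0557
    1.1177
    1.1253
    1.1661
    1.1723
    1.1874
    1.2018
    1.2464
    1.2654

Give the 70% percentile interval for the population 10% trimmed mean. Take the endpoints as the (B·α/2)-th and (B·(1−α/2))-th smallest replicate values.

α = 0.30; lower rank = 20 × 0.150 = 3; upper rank = 20 × 0.850 = 17.
The 3rd smallest replicate is 0.9458; the 17th is 1.1874.

(0.9458, 1.1874)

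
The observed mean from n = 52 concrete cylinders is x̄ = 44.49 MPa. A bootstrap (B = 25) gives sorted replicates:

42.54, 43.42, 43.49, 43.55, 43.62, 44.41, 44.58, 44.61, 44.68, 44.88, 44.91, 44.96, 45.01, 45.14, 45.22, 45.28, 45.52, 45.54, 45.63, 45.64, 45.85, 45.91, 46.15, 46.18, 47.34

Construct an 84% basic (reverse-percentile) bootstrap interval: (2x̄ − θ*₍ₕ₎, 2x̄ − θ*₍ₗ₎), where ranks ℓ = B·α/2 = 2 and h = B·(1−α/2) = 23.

Percentile endpoints at ranks 2 and 23: θ*₍2₎ = 43.42, θ*₍23₎ = 46.15.
Basic interval reflects these around x̄:
  lower = 2 × 44.49 − 46.15 = 42.83
  upper = 2 × 44.49 − 43.42 = 45.56

(42.83, 45.56)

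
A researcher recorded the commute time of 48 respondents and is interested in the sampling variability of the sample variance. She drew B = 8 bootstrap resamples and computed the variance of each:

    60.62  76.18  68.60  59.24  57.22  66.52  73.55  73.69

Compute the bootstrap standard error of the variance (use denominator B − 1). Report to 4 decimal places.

SE* = 7.2828

Bootstrap SE is the standard deviation of the 8 replicate variances.
Mean of replicates: (60.62 + 76.18 + 68.60 + 59.24 + 57.22 + 66.52 + 73.55 + 73.69) / 8 = 535.62000 / 8 = 66.95250
Sum of squared deviations: (−6.33250)² + (+9.22750)² + (+1.64750)² + (−7.71250)² + (−9.73250)² + (−0.43250)² + (+6.59750)² + (+6.73750)² = 371.27375
Variance = 371.27375 / 7 = 53.03911
SE* = √53.03911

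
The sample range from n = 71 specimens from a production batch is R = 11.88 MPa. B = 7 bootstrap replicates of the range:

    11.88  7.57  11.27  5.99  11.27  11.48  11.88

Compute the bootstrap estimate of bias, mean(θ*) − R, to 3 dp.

bias = −1.689

mean(θ*) = (11.88 + 7.57 + 11.27 + 5.99 + 11.27 + 11.48 + 11.88) / 7 = 10.1914
bias = 10.1914 − 11.88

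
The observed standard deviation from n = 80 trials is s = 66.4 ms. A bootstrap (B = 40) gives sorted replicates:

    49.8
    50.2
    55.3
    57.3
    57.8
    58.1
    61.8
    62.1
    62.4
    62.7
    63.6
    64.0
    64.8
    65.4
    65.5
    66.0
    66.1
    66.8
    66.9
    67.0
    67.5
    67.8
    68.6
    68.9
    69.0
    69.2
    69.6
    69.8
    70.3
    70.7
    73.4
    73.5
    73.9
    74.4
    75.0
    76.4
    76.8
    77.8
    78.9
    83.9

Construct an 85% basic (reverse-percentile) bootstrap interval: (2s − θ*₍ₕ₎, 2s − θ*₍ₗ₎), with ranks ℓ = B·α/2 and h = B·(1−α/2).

(56.0, 77.5)

Percentile endpoints at ranks 3 and 37: θ*₍3₎ = 55.3, θ*₍37₎ = 76.8.
Basic interval reflects these around s:
  lower = 2 × 66.4 − 76.8 = 56.0
  upper = 2 × 66.4 − 55.3 = 77.5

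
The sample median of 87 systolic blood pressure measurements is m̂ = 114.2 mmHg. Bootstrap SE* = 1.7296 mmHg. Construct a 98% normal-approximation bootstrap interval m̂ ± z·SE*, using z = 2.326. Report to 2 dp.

(110.18, 118.22)

Margin = 2.326 × 1.7296 = 4.023
Interval: 114.2 ± 4.023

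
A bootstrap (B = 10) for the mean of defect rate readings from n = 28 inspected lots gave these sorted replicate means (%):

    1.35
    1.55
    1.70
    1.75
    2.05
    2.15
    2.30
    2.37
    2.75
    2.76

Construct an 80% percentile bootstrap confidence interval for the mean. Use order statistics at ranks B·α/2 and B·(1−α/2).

α = 0.20; lower rank = 10 × 0.100 = 1; upper rank = 10 × 0.900 = 9.
The 1st smallest replicate is 1.35; the 9th is 2.75.

(1.35, 2.75)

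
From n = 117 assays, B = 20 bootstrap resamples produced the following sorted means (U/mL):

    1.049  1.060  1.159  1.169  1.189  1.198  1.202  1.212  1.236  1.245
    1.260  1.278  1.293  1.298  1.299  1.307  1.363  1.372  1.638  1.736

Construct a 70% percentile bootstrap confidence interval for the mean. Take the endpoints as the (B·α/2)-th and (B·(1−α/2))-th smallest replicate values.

α = 0.30; lower rank = 20 × 0.150 = 3; upper rank = 20 × 0.850 = 17.
The 3rd smallest replicate is 1.159; the 17th is 1.363.

(1.159, 1.363)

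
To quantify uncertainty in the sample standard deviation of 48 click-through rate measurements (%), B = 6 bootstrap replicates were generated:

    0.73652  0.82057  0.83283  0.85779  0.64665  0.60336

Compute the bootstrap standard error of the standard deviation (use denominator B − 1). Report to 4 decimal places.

SE* = 0.1057

Bootstrap SE is the standard deviation of the 6 replicate standard deviations.
Mean of replicates: (0.73652 + 0.82057 + 0.83283 + 0.85779 + 0.64665 + 0.60336) / 6 = 4.497720 / 6 = 0.749620
Sum of squared deviations: (−0.013100)² + (+0.070950)² + (+0.083210)² + (+0.108170)² + (−0.102970)² + (−0.146260)² = 0.055825
Variance = 0.055825 / 5 = 0.011165
SE* = √0.011165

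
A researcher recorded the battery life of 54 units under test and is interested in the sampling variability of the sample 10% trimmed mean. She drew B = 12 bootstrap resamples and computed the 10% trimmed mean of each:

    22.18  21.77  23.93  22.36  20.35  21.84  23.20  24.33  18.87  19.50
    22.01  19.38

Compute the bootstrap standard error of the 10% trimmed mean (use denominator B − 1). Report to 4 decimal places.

SE* = 1.7823

Bootstrap SE is the standard deviation of the 12 replicate 10% trimmed means.
Mean of replicates: (22.18 + 21.77 + 23.93 + 22.36 + 20.35 + 21.84 + 23.20 + 24.33 + 18.87 + 19.50 + 22.01 + 19.38) / 12 = 259.72000 / 12 = 21.64333
Sum of squared deviations: (+0.53667)² + (+0.12667)² + (+2.28667)² + (+0.71667)² + (−1.29333)² + (+0.19667)² + (+1.55667)² + (+2.68667)² + (−2.77333)² + (−2.14333)² + (+0.36667)² + (−2.26333)² = 34.94167
Variance = 34.94167 / 11 = 3.17652
SE* = √3.17652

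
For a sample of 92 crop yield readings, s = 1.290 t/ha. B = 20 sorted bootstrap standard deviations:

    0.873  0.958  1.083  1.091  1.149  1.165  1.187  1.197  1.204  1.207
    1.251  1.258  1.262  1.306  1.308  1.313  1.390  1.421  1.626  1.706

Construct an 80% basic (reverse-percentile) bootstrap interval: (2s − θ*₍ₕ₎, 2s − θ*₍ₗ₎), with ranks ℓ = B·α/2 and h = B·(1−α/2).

(1.159, 1.622)

Percentile endpoints at ranks 2 and 18: θ*₍2₎ = 0.958, θ*₍18₎ = 1.421.
Basic interval reflects these around s:
  lower = 2 × 1.290 − 1.421 = 1.159
  upper = 2 × 1.290 − 0.958 = 1.622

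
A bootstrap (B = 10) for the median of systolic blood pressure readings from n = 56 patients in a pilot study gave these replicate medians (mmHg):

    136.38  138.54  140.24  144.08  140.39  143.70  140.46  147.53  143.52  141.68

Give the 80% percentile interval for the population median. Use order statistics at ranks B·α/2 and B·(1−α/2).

(136.38, 144.08)

Sorted replicates: 136.38, 138.54, 140.24, 140.39, 140.46, 141.68, 143.52, 143.70, 144.08, 147.53
α = 0.20; lower rank = 10 × 0.100 = 1; upper rank = 10 × 0.900 = 9.
The 1st smallest replicate is 136.38; the 9th is 144.08.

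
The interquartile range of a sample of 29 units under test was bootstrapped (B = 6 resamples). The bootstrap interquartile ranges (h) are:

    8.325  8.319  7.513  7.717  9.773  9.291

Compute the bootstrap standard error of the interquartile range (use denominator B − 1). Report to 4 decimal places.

Bootstrap SE is the standard deviation of the 6 replicate interquartile ranges.
Mean of replicates: (8.325 + 8.319 + 7.513 + 7.717 + 9.773 + 9.291) / 6 = 50.93800 / 6 = 8.48967
Sum of squared deviations: (−0.16467)² + (−0.17067)² + (−0.97667)² + (−0.77267)² + (+1.28333)² + (+0.80133)² = 3.89621
Variance = 3.89621 / 5 = 0.77924
SE* = √0.77924

SE* = 0.8827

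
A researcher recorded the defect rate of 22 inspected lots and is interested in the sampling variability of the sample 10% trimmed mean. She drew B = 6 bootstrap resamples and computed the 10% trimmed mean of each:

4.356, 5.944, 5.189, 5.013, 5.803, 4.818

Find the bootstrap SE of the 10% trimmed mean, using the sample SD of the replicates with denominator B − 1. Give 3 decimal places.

SE* = 0.602

Bootstrap SE is the standard deviation of the 6 replicate 10% trimmed means.
Mean of replicates: (4.356 + 5.944 + 5.189 + 5.013 + 5.803 + 4.818) / 6 = 31.1230 / 6 = 5.1872
Sum of squared deviations: (−0.8312)² + (+0.7568)² + (+0.0018)² + (−0.1742)² + (+0.6158)² + (−0.3692)² = 1.8095
Variance = 1.8095 / 5 = 0.3619
SE* = √0.3619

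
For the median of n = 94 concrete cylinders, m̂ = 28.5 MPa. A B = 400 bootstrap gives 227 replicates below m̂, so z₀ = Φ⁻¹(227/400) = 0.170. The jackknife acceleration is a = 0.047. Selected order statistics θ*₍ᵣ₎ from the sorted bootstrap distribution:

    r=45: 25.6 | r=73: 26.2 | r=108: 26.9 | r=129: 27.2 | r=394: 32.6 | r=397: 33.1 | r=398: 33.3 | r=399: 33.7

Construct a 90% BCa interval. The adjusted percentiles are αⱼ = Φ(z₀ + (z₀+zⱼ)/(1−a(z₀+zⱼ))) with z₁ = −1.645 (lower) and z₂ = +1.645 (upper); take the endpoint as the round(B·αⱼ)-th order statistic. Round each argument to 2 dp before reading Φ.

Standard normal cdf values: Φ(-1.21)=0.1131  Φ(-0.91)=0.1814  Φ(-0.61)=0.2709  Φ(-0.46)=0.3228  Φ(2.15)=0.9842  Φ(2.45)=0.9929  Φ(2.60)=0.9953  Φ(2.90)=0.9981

Lower: z₀ + z₁ = 0.170 + (-1.645) = -1.475; 1 − a(z₀+z₁) = 1 − (0.047)(-1.475) = 1.0693; argument = 0.170 + (-1.475)/1.0693 = -1.2094 → -1.21.
α₁ = Φ(-1.21) = 0.1131; rank = round(400 × 0.1131) = 45; θ*₍45₎ = 25.6.
Upper: z₀ + z₂ = 1.815; 1 − a(z₀+z₂) = 0.9147; argument = 2.1543 → 2.15; α₂ = 0.9842; rank = 394; θ*₍394₎ = 32.6.

(25.6, 32.6)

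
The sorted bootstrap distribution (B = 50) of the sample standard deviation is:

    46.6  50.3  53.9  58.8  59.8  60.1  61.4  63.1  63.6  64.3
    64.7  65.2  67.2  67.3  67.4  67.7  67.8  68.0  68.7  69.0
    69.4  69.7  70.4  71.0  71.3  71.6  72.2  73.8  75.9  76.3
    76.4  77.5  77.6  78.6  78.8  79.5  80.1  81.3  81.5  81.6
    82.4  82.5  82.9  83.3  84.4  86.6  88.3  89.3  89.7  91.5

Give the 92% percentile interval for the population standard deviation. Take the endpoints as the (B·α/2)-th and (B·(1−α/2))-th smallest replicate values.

(50.3, 89.3)

α = 0.08; lower rank = 50 × 0.040 = 2; upper rank = 50 × 0.960 = 48.
The 2nd smallest replicate is 50.3; the 48th is 89.3.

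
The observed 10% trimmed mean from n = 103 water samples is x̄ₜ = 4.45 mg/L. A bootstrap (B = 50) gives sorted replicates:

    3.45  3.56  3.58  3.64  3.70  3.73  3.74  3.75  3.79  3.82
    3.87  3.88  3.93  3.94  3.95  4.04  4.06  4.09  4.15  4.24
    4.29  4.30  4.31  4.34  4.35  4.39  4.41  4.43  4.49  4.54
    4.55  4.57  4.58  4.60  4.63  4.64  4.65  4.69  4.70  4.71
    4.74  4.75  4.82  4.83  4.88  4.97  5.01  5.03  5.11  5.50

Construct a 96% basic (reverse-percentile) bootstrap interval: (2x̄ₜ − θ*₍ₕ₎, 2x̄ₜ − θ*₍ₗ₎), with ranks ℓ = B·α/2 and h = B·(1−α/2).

Percentile endpoints at ranks 1 and 49: θ*₍1₎ = 3.45, θ*₍49₎ = 5.11.
Basic interval reflects these around x̄ₜ:
  lower = 2 × 4.45 − 5.11 = 3.79
  upper = 2 × 4.45 − 3.45 = 5.45

(3.79, 5.45)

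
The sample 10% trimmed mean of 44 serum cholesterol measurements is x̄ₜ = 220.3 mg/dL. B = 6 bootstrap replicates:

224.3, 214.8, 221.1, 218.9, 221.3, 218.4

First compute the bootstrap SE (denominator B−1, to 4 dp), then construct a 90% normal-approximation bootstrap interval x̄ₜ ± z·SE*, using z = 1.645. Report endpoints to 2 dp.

(215.00, 225.60)

Mean of replicates = 219.8000; sum of squared deviations = 51.9600; SE* = √(51.9600/5) = 3.2237
Margin = 1.645 × 3.2237 = 5.303
Interval: 220.3 ± 5.303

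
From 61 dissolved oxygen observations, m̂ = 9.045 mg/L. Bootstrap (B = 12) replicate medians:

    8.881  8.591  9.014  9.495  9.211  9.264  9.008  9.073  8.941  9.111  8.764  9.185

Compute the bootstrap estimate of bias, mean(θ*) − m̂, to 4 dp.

mean(θ*) = (8.881 + 8.591 + 9.014 + 9.495 + 9.211 + 9.264 + 9.008 + 9.073 + 8.941 + 9.111 + 8.764 + 9.185) / 12 = 9.04483
bias = 9.04483 − 9.045

bias = −0.0002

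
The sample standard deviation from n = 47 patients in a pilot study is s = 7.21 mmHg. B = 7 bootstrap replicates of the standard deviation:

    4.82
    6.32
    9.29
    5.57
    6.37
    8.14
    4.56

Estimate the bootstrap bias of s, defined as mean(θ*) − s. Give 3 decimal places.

mean(θ*) = (4.82 + 6.32 + 9.29 + 5.57 + 6.37 + 8.14 + 4.56) / 7 = 6.4386
bias = 6.4386 − 7.21

bias = −0.771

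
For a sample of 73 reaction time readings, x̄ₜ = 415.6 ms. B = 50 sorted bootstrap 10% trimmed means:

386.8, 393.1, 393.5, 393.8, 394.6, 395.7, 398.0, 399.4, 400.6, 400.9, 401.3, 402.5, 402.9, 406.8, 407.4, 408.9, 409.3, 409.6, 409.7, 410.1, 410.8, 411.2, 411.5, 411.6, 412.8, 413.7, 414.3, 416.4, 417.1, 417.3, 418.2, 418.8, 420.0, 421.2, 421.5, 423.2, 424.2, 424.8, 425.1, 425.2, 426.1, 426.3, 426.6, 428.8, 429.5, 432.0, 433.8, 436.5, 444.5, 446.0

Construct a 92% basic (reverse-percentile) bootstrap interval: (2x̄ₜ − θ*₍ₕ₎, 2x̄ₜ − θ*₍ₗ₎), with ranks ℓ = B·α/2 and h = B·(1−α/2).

(394.7, 438.1)

Percentile endpoints at ranks 2 and 48: θ*₍2₎ = 393.1, θ*₍48₎ = 436.5.
Basic interval reflects these around x̄ₜ:
  lower = 2 × 415.6 − 436.5 = 394.7
  upper = 2 × 415.6 − 393.1 = 438.1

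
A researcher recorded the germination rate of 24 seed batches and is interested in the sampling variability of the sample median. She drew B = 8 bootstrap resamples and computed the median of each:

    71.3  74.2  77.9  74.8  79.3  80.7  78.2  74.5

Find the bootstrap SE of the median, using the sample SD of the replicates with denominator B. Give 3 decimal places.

SE* = 2.945

Bootstrap SE is the standard deviation of the 8 replicate medians.
Mean of replicates: (71.3 + 74.2 + 77.9 + 74.8 + 79.3 + 80.7 + 78.2 + 74.5) / 8 = 610.9000 / 8 = 76.3625
Sum of squared deviations: (−5.0625)² + (−2.1625)² + (+1.5375)² + (−1.5625)² + (+2.9375)² + (+4.3375)² + (+1.8375)² + (−1.8625)² = 69.3988
Variance = 69.3988 / 8 = 8.6748
SE* = √8.6748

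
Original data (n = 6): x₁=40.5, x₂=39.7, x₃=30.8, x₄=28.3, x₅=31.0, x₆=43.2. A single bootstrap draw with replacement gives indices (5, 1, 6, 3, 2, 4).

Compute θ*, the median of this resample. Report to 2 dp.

Resample values: 31.0, 40.5, 43.2, 30.8, 39.7, 28.3.
Sorted: 28.3, 30.8, 31.0, 39.7, 40.5, 43.2
Median = average of the two middle values = 35.35

θ* = 35.35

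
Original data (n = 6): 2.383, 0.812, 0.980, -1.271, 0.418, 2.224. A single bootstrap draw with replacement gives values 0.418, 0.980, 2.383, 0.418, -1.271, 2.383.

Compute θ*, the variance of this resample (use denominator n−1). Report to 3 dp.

Mean = 0.8852; sum of squared deviations = 9.5815
s² = 9.5815 / 5 = 1.9163

θ* = 1.916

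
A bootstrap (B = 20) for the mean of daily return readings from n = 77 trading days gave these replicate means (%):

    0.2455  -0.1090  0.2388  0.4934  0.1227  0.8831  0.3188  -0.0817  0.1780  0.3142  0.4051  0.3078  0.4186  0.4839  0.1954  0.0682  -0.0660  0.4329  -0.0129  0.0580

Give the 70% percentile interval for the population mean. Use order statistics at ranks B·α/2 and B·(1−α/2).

(-0.0660, 0.4329)

Sorted replicates: -0.1090, -0.0817, -0.0660, -0.0129, 0.0580, 0.0682, 0.1227, 0.1780, 0.1954, 0.2388, 0.2455, 0.3078, 0.3142, 0.3188, 0.4051, 0.4186, 0.4329, 0.4839, 0.4934, 0.8831
α = 0.30; lower rank = 20 × 0.150 = 3; upper rank = 20 × 0.850 = 17.
The 3rd smallest replicate is -0.0660; the 17th is 0.4329.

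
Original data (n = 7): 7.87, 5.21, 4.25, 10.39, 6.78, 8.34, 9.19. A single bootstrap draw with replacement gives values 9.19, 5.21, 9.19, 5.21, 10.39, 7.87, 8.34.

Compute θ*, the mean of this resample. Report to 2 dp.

θ* = 7.91

Mean = (9.19 + 5.21 + 9.19 + 5.21 + 10.39 + 7.87 + 8.34) / 7 = 55.400 / 7 = 7.91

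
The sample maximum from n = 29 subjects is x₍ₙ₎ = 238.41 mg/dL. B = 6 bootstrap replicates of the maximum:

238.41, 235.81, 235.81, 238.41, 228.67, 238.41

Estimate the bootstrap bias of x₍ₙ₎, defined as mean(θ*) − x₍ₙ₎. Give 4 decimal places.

bias = −2.4900

mean(θ*) = (238.41 + 235.81 + 235.81 + 238.41 + 228.67 + 238.41) / 6 = 235.92000
bias = 235.92000 − 238.41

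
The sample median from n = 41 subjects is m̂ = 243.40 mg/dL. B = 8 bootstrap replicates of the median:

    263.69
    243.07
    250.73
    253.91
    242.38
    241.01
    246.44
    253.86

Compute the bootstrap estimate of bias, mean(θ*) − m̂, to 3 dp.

mean(θ*) = (263.69 + 243.07 + 250.73 + 253.91 + 242.38 + 241.01 + 246.44 + 253.86) / 8 = 249.3862
bias = 249.3862 − 243.40

bias = +5.986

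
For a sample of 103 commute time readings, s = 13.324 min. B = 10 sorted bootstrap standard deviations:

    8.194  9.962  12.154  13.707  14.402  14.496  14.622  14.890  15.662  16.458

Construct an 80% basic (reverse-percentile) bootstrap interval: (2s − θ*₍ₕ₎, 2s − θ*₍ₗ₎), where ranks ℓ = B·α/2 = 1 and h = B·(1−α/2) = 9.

Percentile endpoints at ranks 1 and 9: θ*₍1₎ = 8.194, θ*₍9₎ = 15.662.
Basic interval reflects these around s:
  lower = 2 × 13.324 − 15.662 = 10.986
  upper = 2 × 13.324 − 8.194 = 18.454

(10.986, 18.454)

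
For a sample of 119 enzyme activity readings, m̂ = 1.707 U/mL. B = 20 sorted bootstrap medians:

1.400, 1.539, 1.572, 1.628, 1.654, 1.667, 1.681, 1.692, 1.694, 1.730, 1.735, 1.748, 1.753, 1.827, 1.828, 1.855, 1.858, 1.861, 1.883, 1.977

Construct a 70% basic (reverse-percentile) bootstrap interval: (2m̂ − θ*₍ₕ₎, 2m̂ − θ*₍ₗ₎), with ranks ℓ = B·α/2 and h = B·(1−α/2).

(1.556, 1.842)

Percentile endpoints at ranks 3 and 17: θ*₍3₎ = 1.572, θ*₍17₎ = 1.858.
Basic interval reflects these around m̂:
  lower = 2 × 1.707 − 1.858 = 1.556
  upper = 2 × 1.707 − 1.572 = 1.842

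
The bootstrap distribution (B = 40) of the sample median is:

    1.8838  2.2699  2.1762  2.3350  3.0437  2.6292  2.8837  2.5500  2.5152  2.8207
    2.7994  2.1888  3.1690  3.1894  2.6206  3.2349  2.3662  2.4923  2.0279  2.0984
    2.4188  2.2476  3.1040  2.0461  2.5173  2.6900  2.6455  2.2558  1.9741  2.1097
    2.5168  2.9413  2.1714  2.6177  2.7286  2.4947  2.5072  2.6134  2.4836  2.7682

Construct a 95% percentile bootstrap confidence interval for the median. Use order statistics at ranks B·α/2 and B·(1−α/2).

(1.8838, 3.1894)

Sorted replicates: 1.8838, 1.9741, 2.0279, 2.0461, 2.0984, 2.1097, 2.1714, 2.1762, 2.1888, 2.2476, 2.2558, 2.2699, 2.3350, 2.3662, 2.4188, 2.4836, 2.4923, 2.4947, 2.5072, 2.5152, 2.5168, 2.5173, 2.5500, 2.6134, 2.6177, 2.6206, 2.6292, 2.6455, 2.6900, 2.7286, 2.7682, 2.7994, 2.8207, 2.8837, 2.9413, 3.0437, 3.1040, 3.1690, 3.1894, 3.2349
α = 0.05; lower rank = 40 × 0.025 = 1; upper rank = 40 × 0.975 = 39.
The 1st smallest replicate is 1.8838; the 39th is 3.1894.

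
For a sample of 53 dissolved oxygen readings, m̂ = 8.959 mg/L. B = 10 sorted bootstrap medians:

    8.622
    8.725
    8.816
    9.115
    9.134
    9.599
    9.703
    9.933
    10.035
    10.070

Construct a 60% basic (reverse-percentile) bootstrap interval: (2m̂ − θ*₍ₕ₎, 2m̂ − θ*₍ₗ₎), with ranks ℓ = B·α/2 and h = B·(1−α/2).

(7.985, 9.193)

Percentile endpoints at ranks 2 and 8: θ*₍2₎ = 8.725, θ*₍8₎ = 9.933.
Basic interval reflects these around m̂:
  lower = 2 × 8.959 − 9.933 = 7.985
  upper = 2 × 8.959 − 8.725 = 9.193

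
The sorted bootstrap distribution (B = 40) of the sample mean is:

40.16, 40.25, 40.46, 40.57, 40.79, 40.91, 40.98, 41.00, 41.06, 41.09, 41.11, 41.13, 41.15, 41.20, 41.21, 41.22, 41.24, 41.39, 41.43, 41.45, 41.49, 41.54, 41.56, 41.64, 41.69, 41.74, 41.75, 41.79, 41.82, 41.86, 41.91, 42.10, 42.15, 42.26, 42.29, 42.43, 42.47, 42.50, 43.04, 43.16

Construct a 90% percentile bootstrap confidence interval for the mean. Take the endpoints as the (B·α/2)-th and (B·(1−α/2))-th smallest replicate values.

α = 0.10; lower rank = 40 × 0.050 = 2; upper rank = 40 × 0.950 = 38.
The 2nd smallest replicate is 40.25; the 38th is 42.50.

(40.25, 42.50)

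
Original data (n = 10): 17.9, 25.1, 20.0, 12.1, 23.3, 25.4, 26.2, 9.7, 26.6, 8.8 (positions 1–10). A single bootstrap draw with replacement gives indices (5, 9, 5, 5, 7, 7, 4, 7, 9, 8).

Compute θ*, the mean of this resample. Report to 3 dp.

Resample values: 23.3, 26.6, 23.3, 23.3, 26.2, 26.2, 12.1, 26.2, 26.6, 9.7.
Mean = (23.3 + 26.6 + 23.3 + 23.3 + 26.2 + 26.2 + 12.1 + 26.2 + 26.6 + 9.7) / 10 = 223.50 / 10 = 22.350

θ* = 22.350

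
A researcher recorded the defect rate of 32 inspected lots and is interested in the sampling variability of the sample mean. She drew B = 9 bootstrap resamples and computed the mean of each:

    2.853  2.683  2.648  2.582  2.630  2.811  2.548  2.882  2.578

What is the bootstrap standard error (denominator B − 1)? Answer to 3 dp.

SE* = 0.126

Bootstrap SE is the standard deviation of the 9 replicate means.
Mean of replicates: (2.853 + 2.683 + 2.648 + 2.582 + 2.630 + 2.811 + 2.548 + 2.882 + 2.578) / 9 = 24.2150 / 9 = 2.6906
Sum of squared deviations: (+0.1624)² + (−0.0076)² + (−0.0426)² + (−0.1086)² + (−0.0606)² + (+0.1204)² + (−0.1426)² + (+0.1914)² + (−0.1126)² = 0.1279
Variance = 0.1279 / 8 = 0.0160
SE* = √0.0160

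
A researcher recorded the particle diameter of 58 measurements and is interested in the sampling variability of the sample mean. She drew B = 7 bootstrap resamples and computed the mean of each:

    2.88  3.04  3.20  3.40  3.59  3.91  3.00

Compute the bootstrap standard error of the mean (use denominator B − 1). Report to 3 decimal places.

Bootstrap SE is the standard deviation of the 7 replicate means.
Mean of replicates: (2.88 + 3.04 + 3.20 + 3.40 + 3.59 + 3.91 + 3.00) / 7 = 23.0200 / 7 = 3.2886
Sum of squared deviations: (−0.4086)² + (−0.2486)² + (−0.0886)² + (+0.1114)² + (+0.3014)² + (+0.6214)² + (−0.2886)² = 0.8093
Variance = 0.8093 / 6 = 0.1349
SE* = √0.1349

SE* = 0.367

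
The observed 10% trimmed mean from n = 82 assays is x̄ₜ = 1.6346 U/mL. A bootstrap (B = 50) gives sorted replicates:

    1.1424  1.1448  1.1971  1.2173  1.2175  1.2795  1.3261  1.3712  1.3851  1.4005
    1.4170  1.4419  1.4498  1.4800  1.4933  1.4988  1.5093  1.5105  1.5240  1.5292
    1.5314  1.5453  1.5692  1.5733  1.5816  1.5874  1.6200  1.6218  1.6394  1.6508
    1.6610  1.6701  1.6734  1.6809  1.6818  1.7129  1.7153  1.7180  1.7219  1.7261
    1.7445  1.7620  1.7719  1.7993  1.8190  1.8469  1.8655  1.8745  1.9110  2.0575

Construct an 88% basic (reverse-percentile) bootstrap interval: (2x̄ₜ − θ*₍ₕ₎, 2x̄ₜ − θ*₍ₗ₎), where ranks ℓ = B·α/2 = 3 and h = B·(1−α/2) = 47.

Percentile endpoints at ranks 3 and 47: θ*₍3₎ = 1.1971, θ*₍47₎ = 1.8655.
Basic interval reflects these around x̄ₜ:
  lower = 2 × 1.6346 − 1.8655 = 1.4037
  upper = 2 × 1.6346 − 1.1971 = 2.0721

(1.4037, 2.0721)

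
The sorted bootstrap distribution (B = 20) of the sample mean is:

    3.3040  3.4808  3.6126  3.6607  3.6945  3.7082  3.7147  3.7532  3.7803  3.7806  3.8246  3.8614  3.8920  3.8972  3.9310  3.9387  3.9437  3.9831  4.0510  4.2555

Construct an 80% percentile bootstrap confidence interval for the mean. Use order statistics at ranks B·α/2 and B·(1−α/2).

α = 0.20; lower rank = 20 × 0.100 = 2; upper rank = 20 × 0.900 = 18.
The 2nd smallest replicate is 3.4808; the 18th is 3.9831.

(3.4808, 3.9831)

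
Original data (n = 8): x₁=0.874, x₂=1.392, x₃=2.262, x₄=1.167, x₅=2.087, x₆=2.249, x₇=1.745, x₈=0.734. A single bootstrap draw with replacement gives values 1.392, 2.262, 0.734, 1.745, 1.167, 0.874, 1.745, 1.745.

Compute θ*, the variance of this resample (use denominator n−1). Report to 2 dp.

θ* = 0.26

Mean = 1.4580; sum of squared deviations = 1.8478
s² = 1.8478 / 7 = 0.2640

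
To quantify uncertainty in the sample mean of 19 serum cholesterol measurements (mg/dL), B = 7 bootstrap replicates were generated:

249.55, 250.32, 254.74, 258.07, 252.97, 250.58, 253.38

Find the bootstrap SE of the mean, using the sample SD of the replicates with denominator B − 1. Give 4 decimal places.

SE* = 2.9873

Bootstrap SE is the standard deviation of the 7 replicate means.
Mean of replicates: (249.55 + 250.32 + 254.74 + 258.07 + 252.97 + 250.58 + 253.38) / 7 = 1769.61000 / 7 = 252.80143
Sum of squared deviations: (−3.25143)² + (−2.48143)² + (+1.93857)² + (+5.26857)² + (+0.16857)² + (−2.22143)² + (+0.57857)² = 53.54309
Variance = 53.54309 / 6 = 8.92385
SE* = √8.92385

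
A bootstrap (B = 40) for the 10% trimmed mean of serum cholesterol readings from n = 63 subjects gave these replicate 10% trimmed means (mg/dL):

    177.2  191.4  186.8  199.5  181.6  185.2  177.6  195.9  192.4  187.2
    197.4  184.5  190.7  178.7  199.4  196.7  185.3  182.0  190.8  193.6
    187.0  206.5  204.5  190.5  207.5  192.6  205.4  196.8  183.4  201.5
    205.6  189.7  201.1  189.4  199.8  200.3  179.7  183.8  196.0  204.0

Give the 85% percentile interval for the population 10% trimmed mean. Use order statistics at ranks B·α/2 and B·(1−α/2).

Sorted replicates: 177.2, 177.6, 178.7, 179.7, 181.6, 182.0, 183.4, 183.8, 184.5, 185.2, 185.3, 186.8, 187.0, 187.2, 189.4, 189.7, 190.5, 190.7, 190.8, 191.4, 192.4, 192.6, 193.6, 195.9, 196.0, 196.7, 196.8, 197.4, 199.4, 199.5, 199.8, 200.3, 201.1, 201.5, 204.0, 204.5, 205.4, 205.6, 206.5, 207.5
α = 0.15; lower rank = 40 × 0.075 = 3; upper rank = 40 × 0.925 = 37.
The 3rd smallest replicate is 178.7; the 37th is 205.4.

(178.7, 205.4)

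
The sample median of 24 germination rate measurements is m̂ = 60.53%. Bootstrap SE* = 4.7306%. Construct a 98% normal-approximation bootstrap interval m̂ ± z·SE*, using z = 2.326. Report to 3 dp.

Margin = 2.326 × 4.7306 = 11.0034
Interval: 60.53 ± 11.0034

(49.527, 71.533)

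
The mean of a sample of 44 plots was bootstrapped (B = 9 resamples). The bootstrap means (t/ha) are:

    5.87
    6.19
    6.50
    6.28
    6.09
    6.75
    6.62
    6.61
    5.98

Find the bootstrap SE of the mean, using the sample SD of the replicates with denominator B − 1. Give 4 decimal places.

SE* = 0.3124

Bootstrap SE is the standard deviation of the 9 replicate means.
Mean of replicates: (5.87 + 6.19 + 6.50 + 6.28 + 6.09 + 6.75 + 6.62 + 6.61 + 5.98) / 9 = 56.89000 / 9 = 6.32111
Sum of squared deviations: (−0.45111)² + (−0.13111)² + (+0.17889)² + (−0.04111)² + (−0.23111)² + (+0.42889)² + (+0.29889)² + (+0.28889)² + (−0.34111)² = 0.78089
Variance = 0.78089 / 8 = 0.09761
SE* = √0.09761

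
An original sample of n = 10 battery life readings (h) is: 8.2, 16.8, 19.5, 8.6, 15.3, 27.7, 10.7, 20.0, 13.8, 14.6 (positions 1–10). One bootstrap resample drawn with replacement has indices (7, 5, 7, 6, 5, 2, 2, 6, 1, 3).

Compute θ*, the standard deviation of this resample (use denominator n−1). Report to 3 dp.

Resample values: 10.7, 15.3, 10.7, 27.7, 15.3, 16.8, 16.8, 27.7, 8.2, 19.5.
Mean = 16.8700; sum of squared deviations = 397.7410
s² = 397.7410 / 9 = 44.1934
s = √44.1934 = 6.648

θ* = 6.648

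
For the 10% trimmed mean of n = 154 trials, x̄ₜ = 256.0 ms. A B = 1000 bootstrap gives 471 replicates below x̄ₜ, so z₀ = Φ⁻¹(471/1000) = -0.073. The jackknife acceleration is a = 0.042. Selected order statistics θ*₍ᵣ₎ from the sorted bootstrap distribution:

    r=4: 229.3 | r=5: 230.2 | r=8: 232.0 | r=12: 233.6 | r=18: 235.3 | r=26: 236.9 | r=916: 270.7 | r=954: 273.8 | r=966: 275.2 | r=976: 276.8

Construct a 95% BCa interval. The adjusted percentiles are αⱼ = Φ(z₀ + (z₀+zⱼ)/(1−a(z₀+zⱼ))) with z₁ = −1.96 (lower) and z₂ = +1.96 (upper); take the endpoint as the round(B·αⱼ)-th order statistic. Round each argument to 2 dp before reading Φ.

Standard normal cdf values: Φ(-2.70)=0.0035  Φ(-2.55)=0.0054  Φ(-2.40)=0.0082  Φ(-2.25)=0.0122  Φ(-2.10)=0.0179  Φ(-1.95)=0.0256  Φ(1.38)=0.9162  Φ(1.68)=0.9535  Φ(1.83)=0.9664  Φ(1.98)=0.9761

(236.9, 276.8)

Lower: z₀ + z₁ = -0.073 + (-1.960) = -2.033; 1 − a(z₀+z₁) = 1 − (0.042)(-2.033) = 1.0854; argument = -0.073 + (-2.033)/1.0854 = -1.9461 → -1.95.
α₁ = Φ(-1.95) = 0.0256; rank = round(1000 × 0.0256) = 26; θ*₍26₎ = 236.9.
Upper: z₀ + z₂ = 1.887; 1 − a(z₀+z₂) = 0.9207; argument = 1.9764 → 1.98; α₂ = 0.9761; rank = 976; θ*₍976₎ = 276.8.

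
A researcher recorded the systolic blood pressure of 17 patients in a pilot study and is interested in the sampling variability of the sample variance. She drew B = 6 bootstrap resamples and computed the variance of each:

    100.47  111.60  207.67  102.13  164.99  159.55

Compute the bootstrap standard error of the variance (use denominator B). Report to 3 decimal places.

Bootstrap SE is the standard deviation of the 6 replicate variances.
Mean of replicates: (100.47 + 111.60 + 207.67 + 102.13 + 164.99 + 159.55) / 6 = 846.4100 / 6 = 141.0683
Sum of squared deviations: (−40.5983)² + (−29.4683)² + (+66.6017)² + (−38.9383)² + (+23.9217)² + (+18.4817)² = 9382.4013
Variance = 9382.4013 / 6 = 1563.7335
SE* = √1563.7335

SE* = 39.544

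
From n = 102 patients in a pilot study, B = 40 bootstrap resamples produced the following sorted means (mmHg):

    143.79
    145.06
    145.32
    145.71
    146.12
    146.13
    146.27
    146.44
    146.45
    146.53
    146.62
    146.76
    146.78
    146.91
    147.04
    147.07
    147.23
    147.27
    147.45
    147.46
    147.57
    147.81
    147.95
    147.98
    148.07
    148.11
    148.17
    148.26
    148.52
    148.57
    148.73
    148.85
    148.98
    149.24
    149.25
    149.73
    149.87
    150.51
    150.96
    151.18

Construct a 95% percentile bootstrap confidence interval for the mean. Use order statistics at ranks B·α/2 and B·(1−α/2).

α = 0.05; lower rank = 40 × 0.025 = 1; upper rank = 40 × 0.975 = 39.
The 1st smallest replicate is 143.79; the 39th is 150.96.

(143.79, 150.96)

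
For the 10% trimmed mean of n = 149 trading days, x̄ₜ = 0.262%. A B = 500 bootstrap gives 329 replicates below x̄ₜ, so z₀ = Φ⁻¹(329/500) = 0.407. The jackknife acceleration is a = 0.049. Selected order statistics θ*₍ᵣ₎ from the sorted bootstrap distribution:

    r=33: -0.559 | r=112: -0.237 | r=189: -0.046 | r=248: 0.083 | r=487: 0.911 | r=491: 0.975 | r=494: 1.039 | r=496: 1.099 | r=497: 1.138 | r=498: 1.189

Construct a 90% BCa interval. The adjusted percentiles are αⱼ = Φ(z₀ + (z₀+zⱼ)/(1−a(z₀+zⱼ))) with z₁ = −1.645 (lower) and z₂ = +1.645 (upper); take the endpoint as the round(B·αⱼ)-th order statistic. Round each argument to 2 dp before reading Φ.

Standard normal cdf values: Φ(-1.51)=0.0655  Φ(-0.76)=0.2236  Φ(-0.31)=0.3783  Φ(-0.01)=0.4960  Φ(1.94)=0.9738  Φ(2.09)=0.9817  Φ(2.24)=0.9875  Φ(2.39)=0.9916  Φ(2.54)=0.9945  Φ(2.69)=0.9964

Lower: z₀ + z₁ = 0.407 + (-1.645) = -1.238; 1 − a(z₀+z₁) = 1 − (0.049)(-1.238) = 1.0607; argument = 0.407 + (-1.238)/1.0607 = -0.7602 → -0.76.
α₁ = Φ(-0.76) = 0.2236; rank = round(500 × 0.2236) = 112; θ*₍112₎ = -0.237.
Upper: z₀ + z₂ = 2.052; 1 − a(z₀+z₂) = 0.8995; argument = 2.6884 → 2.69; α₂ = 0.9964; rank = 498; θ*₍498₎ = 1.189.

(-0.237, 1.189)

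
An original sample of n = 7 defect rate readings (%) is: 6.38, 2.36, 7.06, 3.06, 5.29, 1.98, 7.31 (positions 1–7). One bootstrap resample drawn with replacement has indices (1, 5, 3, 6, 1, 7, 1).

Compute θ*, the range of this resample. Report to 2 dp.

Resample values: 6.38, 5.29, 7.06, 1.98, 6.38, 7.31, 6.38.
Range = 7.31 − 1.98 = 5.33

θ* = 5.33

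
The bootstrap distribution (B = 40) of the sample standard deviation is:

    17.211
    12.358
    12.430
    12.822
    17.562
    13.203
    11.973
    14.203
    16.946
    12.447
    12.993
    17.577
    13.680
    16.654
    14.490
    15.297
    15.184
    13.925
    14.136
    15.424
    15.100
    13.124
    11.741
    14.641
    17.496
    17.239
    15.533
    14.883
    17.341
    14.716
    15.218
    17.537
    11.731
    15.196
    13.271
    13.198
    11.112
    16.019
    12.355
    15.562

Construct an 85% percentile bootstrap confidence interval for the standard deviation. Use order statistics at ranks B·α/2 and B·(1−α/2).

Sorted replicates: 11.112, 11.731, 11.741, 11.973, 12.355, 12.358, 12.430, 12.447, 12.822, 12.993, 13.124, 13.198, 13.203, 13.271, 13.680, 13.925, 14.136, 14.203, 14.490, 14.641, 14.716, 14.883, 15.100, 15.184, 15.196, 15.218, 15.297, 15.424, 15.533, 15.562, 16.019, 16.654, 16.946, 17.211, 17.239, 17.341, 17.496, 17.537, 17.562, 17.577
α = 0.15; lower rank = 40 × 0.075 = 3; upper rank = 40 × 0.925 = 37.
The 3rd smallest replicate is 11.741; the 37th is 17.496.

(11.741, 17.496)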